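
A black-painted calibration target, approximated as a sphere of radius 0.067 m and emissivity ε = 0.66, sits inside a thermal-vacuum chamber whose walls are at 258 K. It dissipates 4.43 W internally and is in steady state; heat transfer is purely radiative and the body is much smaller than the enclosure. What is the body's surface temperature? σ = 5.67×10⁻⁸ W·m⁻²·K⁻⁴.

For a small grey body in a large enclosure, net radiated power = εσA(T⁴ − T_w⁴).
Steady state: P = εσA(T⁴ − T_w⁴) with A = 4πr² = 0.05641 m².
T⁴ = P/(εσA) + T_w⁴ = 4.43/(0.66·5.67×10⁻⁸·0.05641) + (258)⁴
    = 2.099×10⁹ + 4.431×10⁹ = 6.529×10⁹ K⁴.

T ≈ 284 K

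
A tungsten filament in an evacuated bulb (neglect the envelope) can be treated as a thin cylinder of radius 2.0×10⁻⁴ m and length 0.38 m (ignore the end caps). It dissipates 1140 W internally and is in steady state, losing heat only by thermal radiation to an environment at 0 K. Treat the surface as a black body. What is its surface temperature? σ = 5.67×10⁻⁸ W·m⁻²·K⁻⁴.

Steady state: internal power = radiated power, P = εσA T⁴.
Radiating area A = 2πrL = 4.775×10⁻⁴ m².
T⁴ = P/(εσA) = 1140/(1.0·5.67×10⁻⁸·4.775×10⁻⁴) = 4.210×10¹³ K⁴.
T = (4.210×10¹³)^(1/4).

T ≈ 2550 K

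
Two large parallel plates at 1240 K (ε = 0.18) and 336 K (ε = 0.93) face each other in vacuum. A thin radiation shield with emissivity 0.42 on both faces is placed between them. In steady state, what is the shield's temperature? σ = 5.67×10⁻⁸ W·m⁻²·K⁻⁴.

T_s ≈ 890 K

In steady state the net flux on the hot side equals that on the cold side.
σ(T₁⁴−T_s⁴)/D₁ = σ(T_s⁴−T₂⁴)/D₂, with D₁ = 1/ε₁+1/ε_s−1 = 6.937, D₂ = 1/ε_s+1/ε₂−1 = 2.456.
Solve for T_s⁴: T_s⁴ = (D₂·T₁⁴ + D₁·T₂⁴)/(D₁+D₂) = 6.277×10¹¹ K⁴.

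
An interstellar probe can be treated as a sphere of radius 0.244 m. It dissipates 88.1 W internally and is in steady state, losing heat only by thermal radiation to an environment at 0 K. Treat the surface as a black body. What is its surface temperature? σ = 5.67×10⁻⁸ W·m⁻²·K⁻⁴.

Steady state: internal power = radiated power, P = εσA T⁴.
Radiating area A = 4πr² = 0.7482 m².
T⁴ = P/(εσA) = 88.1/(1.0·5.67×10⁻⁸·0.7482) = 2.077×10⁹ K⁴.
T = (2.077×10⁹)^(1/4).

T ≈ 213 K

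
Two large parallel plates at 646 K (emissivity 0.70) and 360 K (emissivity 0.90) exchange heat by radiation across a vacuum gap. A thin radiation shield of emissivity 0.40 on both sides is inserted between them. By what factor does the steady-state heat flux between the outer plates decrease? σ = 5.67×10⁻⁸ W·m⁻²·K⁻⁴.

Without shield: q₀ = σΔ(T⁴)/(1/ε₁+1/ε₂−1) with denominator 1.540.
With shield the two gaps are in series; the resistances add: (1/ε₁+1/ε_s−1)+(1/ε_s+1/ε₂−1) = 2.929+2.611 = 5.540.
Heat-flux ratio q₀/q = 5.540/1.540.

factor ≈ 3.60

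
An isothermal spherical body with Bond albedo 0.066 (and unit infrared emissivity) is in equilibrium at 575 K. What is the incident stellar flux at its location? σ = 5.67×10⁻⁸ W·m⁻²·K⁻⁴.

S ≈ 26500 W/m²

(1−a)S·πr² = σ·4πr²·T⁴ ⇒ S = 4σT⁴/(1−a).
S = 4·5.67×10⁻⁸·1.093×10¹¹/0.934.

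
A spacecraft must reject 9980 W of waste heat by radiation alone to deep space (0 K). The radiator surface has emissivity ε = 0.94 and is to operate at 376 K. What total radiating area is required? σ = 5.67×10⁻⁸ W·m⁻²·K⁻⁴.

P = εσA T⁴ ⇒ A = P/(εσT⁴).
T⁴ = 1.999×10¹⁰ K⁴.
A = 9980/(0.94 × 5.67×10⁻⁸ × 1.999×10¹⁰).

A ≈ 9.37 m²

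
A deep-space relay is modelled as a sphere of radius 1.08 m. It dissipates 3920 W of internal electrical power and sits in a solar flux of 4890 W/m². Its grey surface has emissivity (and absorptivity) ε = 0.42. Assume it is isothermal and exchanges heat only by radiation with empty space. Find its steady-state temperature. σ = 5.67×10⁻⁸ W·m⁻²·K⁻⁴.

At steady state, absorbed solar power + internal power = radiated power.
Absorbed: α·S·A_cross = 0.42·4890·3.664 = 7526 W (cross-section πr²).
Total input = 7526 + 3920 = 11450 W.
Radiated: εσ·A_surf·T⁴ with A_surf = 4πr² = 14.66 m².
T⁴ = 11450/(0.42·5.67×10⁻⁸·14.66) = 3.279×10¹⁰ K⁴.

T ≈ 426 K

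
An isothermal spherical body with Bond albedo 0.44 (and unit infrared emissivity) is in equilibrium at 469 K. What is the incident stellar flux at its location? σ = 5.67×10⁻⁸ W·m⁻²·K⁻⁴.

(1−a)S·πr² = σ·4πr²·T⁴ ⇒ S = 4σT⁴/(1−a).
S = 4·5.67×10⁻⁸·4.838×10¹⁰/0.560.

S ≈ 19600 W/m²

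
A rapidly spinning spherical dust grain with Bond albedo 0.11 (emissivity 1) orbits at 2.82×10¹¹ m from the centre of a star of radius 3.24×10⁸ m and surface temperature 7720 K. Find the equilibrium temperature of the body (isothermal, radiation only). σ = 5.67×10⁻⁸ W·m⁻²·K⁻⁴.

T ≈ 180 K

The star's surface emits σT_*⁴; at distance d the flux is S = σT_*⁴(R_*/d)².
S = 5.67×10⁻⁸·(7720)⁴·(3.24×10⁸/2.82×10¹¹)² = 265.9 W/m².
For an isothermal sphere T⁴ = (1−a)S/(4σ) = 1.043×10⁹ K⁴.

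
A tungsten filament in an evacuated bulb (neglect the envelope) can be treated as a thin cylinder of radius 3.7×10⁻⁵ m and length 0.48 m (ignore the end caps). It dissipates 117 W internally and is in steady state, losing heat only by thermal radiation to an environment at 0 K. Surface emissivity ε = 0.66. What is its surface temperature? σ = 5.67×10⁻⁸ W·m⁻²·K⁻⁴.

Steady state: internal power = radiated power, P = εσA T⁴.
Radiating area A = 2πrL = 1.116×10⁻⁴ m².
T⁴ = P/(εσA) = 117/(0.66·5.67×10⁻⁸·1.116×10⁻⁴) = 2.802×10¹³ K⁴.
T = (2.802×10¹³)^(1/4).

T ≈ 2300 K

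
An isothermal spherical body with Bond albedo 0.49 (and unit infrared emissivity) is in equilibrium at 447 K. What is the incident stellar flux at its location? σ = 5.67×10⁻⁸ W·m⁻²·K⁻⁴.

S ≈ 17800 W/m²

(1−a)S·πr² = σ·4πr²·T⁴ ⇒ S = 4σT⁴/(1−a).
S = 4·5.67×10⁻⁸·3.992×10¹⁰/0.510.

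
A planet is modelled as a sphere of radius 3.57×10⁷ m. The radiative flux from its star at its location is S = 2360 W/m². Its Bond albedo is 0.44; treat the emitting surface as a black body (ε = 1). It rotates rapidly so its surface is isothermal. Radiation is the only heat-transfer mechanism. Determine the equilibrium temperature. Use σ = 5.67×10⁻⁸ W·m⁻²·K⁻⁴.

T ≈ 276 K

At equilibrium, absorbed power = emitted power.
Absorbing cross-section = πr² = 4.004×10¹⁵ m²; emitting surface = 4πr² = 1.602×10¹⁶ m² (ratio 4).
(1−a)S·A_cross = εσ·A_surf·T⁴  ⇒  T⁴ = (1−a)S/(4σ).
T⁴ = 0.560·2360/(4·5.67×10⁻⁸) = 5.827×10⁹ K⁴.
T = (5.827×10⁹)^(1/4).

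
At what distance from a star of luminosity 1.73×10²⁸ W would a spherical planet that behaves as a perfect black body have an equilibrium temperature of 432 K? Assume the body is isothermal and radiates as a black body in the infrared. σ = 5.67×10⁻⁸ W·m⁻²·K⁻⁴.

d ≈ 4.17×10¹¹ m

For an isothermal black-emitting sphere, (1−a)S·πr² = σ·4πr²·T⁴ ⇒ S = 4σT⁴/(1−a).
S = 4·5.67×10⁻⁸·(432)⁴/1.00 = 7899 W/m².
Flux falls as S = L/(4πd²), so d = √(L/(4πS)) = √(1.73×10²⁸/(4π·7899)).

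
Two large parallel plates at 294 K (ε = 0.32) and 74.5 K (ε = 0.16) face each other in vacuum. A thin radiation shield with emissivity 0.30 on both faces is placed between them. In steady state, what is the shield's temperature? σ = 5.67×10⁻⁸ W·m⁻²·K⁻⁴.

T_s ≈ 260 K

In steady state the net flux on the hot side equals that on the cold side.
σ(T₁⁴−T_s⁴)/D₁ = σ(T_s⁴−T₂⁴)/D₂, with D₁ = 1/ε₁+1/ε_s−1 = 5.458, D₂ = 1/ε_s+1/ε₂−1 = 8.583.
Solve for T_s⁴: T_s⁴ = (D₂·T₁⁴ + D₁·T₂⁴)/(D₁+D₂) = 4.579×10⁹ K⁴.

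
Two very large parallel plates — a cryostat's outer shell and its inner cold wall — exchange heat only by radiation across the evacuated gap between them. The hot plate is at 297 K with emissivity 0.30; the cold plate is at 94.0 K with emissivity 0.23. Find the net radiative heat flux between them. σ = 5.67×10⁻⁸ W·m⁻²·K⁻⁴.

q ≈ 65.4 W/m²

For two infinite grey parallel plates, q = σ(T₁⁴ − T₂⁴)/(1/ε₁ + 1/ε₂ − 1).
T₁⁴ − T₂⁴ = 7.781×10⁹ − 7.807×10⁷ = 7.703×10⁹ K⁴.
1/ε₁ + 1/ε₂ − 1 = 3.333 + 4.348 − 1 = 6.681.
q = 5.67×10⁻⁸ × 7.703×10⁹ / 6.681.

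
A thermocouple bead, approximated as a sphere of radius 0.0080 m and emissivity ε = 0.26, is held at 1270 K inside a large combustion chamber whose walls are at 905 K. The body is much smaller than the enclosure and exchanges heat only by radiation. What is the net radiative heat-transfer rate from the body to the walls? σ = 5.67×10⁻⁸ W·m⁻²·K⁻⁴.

P_net ≈ 22.9 W

For a small grey body in a large enclosure: P_net = εσA(T_body⁴ − T_wall⁴).
A = 4πr² = 8.042×10⁻⁴ m²; T_body⁴ − T_wall⁴ = 2.601×10¹² − 6.708×10¹¹ = 1.931×10¹² K⁴.
|P_net| = 0.26·5.67×10⁻⁸·8.042×10⁻⁴·1.931×10¹².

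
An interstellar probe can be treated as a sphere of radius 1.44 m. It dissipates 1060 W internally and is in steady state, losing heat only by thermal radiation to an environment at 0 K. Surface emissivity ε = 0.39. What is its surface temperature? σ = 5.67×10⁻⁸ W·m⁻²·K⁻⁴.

T ≈ 207 K

Steady state: internal power = radiated power, P = εσA T⁴.
Radiating area A = 4πr² = 26.06 m².
T⁴ = P/(εσA) = 1060/(0.39·5.67×10⁻⁸·26.06) = 1.840×10⁹ K⁴.
T = (1.840×10⁹)^(1/4).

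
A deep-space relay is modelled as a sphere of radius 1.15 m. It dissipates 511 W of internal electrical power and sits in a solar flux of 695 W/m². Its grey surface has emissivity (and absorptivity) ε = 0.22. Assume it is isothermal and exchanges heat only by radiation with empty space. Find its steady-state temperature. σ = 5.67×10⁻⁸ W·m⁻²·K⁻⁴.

T ≈ 273 K

At steady state, absorbed solar power + internal power = radiated power.
Absorbed: α·S·A_cross = 0.22·695·4.155 = 635.3 W (cross-section πr²).
Total input = 635.3 + 511 = 1146 W.
Radiated: εσ·A_surf·T⁴ with A_surf = 4πr² = 16.62 m².
T⁴ = 1146/(0.22·5.67×10⁻⁸·16.62) = 5.529×10⁹ K⁴.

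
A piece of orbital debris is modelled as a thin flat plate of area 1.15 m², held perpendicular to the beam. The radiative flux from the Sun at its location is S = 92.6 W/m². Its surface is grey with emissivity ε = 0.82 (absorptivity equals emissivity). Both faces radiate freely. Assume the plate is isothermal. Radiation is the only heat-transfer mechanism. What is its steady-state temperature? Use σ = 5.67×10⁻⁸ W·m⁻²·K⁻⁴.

T ≈ 169 K

At equilibrium, absorbed power = emitted power.
Absorbing cross-section = A = 1.150 m²; emitting surface = 2A = 2.300 m² (ratio 2).
εS·A_cross = εσ·A_surf·T⁴  ⇒  T⁴ = S/(2σ)   (ε cancels).
T⁴ = 92.6/(2·5.67×10⁻⁸) = 8.166×10⁸ K⁴.
T = (8.166×10⁸)^(1/4).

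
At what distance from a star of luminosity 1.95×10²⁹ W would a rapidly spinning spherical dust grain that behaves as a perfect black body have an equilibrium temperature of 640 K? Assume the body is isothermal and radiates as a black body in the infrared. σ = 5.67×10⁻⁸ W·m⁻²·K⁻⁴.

For an isothermal black-emitting sphere, (1−a)S·πr² = σ·4πr²·T⁴ ⇒ S = 4σT⁴/(1−a).
S = 4·5.67×10⁻⁸·(640)⁴/1.00 = 38050 W/m².
Flux falls as S = L/(4πd²), so d = √(L/(4πS)) = √(1.95×10²⁹/(4π·38050)).

d ≈ 6.39×10¹¹ m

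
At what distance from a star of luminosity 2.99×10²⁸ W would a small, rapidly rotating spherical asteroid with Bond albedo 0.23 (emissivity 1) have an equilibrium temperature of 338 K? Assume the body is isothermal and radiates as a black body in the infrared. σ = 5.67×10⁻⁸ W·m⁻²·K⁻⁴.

For an isothermal black-emitting sphere, (1−a)S·πr² = σ·4πr²·T⁴ ⇒ S = 4σT⁴/(1−a).
S = 4·5.67×10⁻⁸·(338)⁴/0.770 = 3844 W/m².
Flux falls as S = L/(4πd²), so d = √(L/(4πS)) = √(2.99×10²⁸/(4π·3844)).

d ≈ 7.87×10¹¹ m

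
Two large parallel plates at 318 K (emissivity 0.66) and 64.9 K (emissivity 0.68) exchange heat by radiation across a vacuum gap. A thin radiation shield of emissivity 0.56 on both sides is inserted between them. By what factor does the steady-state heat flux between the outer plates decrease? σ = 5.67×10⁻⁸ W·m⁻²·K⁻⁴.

Without shield: q₀ = σΔ(T⁴)/(1/ε₁+1/ε₂−1) with denominator 1.986.
With shield the two gaps are in series; the resistances add: (1/ε₁+1/ε_s−1)+(1/ε_s+1/ε₂−1) = 2.301+2.256 = 4.557.
Heat-flux ratio q₀/q = 4.557/1.986.

factor ≈ 2.29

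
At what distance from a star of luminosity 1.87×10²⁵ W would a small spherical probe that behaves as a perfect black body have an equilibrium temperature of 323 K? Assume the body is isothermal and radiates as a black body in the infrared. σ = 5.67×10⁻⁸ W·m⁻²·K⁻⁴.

d ≈ 2.46×10¹⁰ m

For an isothermal black-emitting sphere, (1−a)S·πr² = σ·4πr²·T⁴ ⇒ S = 4σT⁴/(1−a).
S = 4·5.67×10⁻⁸·(323)⁴/1.00 = 2469 W/m².
Flux falls as S = L/(4πd²), so d = √(L/(4πS)) = √(1.87×10²⁵/(4π·2469)).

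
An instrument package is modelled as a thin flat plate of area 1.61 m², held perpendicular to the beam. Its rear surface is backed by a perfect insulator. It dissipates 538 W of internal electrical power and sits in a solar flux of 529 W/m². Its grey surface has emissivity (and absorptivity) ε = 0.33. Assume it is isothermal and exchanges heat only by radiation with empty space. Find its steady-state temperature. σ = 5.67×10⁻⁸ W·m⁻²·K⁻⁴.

At steady state, absorbed solar power + internal power = radiated power.
Absorbed: α·S·A_cross = 0.33·529·1.610 = 281.1 W (cross-section A).
Total input = 281.1 + 538 = 819.1 W.
Radiated: εσ·A_surf·T⁴ with A_surf = A = 1.610 m².
T⁴ = 819.1/(0.33·5.67×10⁻⁸·1.610) = 2.719×10¹⁰ K⁴.

T ≈ 406 K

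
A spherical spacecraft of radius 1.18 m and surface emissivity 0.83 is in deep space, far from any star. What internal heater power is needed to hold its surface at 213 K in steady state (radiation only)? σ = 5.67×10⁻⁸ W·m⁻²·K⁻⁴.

P = εσ·4πr²·T⁴.
4πr² = 17.50 m²; T⁴ = 2.058×10⁹ K⁴.
P = 0.83·5.67×10⁻⁸·17.50·2.058×10⁹.

P ≈ 1690 W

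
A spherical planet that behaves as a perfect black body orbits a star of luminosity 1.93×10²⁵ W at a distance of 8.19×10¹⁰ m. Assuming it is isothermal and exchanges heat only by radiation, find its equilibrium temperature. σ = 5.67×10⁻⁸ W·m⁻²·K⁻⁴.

First find the stellar flux at distance d: S = L/(4πd²) = 1.93×10²⁵/(4π·(8.19×10¹⁰)²) = 229.0 W/m².
For an isothermal sphere, absorbed (1−a)S·πr² = emitted σ·4πr²·T⁴, so T⁴ = (1−a)S/(4σ).
T⁴ = 1.00·229.0/(4·5.67×10⁻⁸) = 1.010×10⁹ K⁴.

T ≈ 178 K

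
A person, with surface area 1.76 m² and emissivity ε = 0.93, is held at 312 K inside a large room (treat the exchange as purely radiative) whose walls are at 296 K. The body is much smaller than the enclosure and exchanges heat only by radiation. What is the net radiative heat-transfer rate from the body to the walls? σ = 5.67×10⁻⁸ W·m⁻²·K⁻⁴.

For a small grey body in a large enclosure: P_net = εσA(T_body⁴ − T_wall⁴).
A = 1.76 m²; T_body⁴ − T_wall⁴ = 9.476×10⁹ − 7.677×10⁹ = 1.799×10⁹ K⁴.
|P_net| = 0.93·5.67×10⁻⁸·1.760·1.799×10⁹.

P_net ≈ 167 W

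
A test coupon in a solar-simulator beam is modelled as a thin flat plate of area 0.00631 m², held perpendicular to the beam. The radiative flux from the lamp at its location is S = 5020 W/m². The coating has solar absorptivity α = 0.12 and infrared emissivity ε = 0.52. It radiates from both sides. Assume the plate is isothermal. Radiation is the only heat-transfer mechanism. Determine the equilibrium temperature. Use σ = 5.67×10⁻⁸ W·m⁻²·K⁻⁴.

T ≈ 318 K

At equilibrium, absorbed power = emitted power.
Absorbing cross-section = A = 0.006310 m²; emitting surface = 2A = 0.01262 m² (ratio 2).
αS·A_cross = εσ·A_surf·T⁴  ⇒  T⁴ = αS/(ε·2σ).
T⁴ = 0.120·5020/(0.52·2·5.67×10⁻⁸) = 1.022×10¹⁰ K⁴.
T = (1.022×10¹⁰)^(1/4).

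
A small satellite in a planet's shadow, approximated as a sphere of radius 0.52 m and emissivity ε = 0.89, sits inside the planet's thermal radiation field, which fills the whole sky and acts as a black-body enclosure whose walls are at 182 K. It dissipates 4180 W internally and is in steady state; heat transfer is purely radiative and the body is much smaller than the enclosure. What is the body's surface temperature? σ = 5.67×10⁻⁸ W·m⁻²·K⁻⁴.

T ≈ 400 K

For a small grey body in a large enclosure, net radiated power = εσA(T⁴ − T_w⁴).
Steady state: P = εσA(T⁴ − T_w⁴) with A = 4πr² = 3.398 m².
T⁴ = P/(εσA) + T_w⁴ = 4180/(0.89·5.67×10⁻⁸·3.398) + (182)⁴
    = 2.438×10¹⁰ + 1.097×10⁹ = 2.547×10¹⁰ K⁴.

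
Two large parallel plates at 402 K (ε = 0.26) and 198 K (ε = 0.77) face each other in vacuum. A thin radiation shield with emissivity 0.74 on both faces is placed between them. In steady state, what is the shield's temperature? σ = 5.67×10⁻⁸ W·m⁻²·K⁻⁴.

T_s ≈ 303 K

In steady state the net flux on the hot side equals that on the cold side.
σ(T₁⁴−T_s⁴)/D₁ = σ(T_s⁴−T₂⁴)/D₂, with D₁ = 1/ε₁+1/ε_s−1 = 4.198, D₂ = 1/ε_s+1/ε₂−1 = 1.650.
Solve for T_s⁴: T_s⁴ = (D₂·T₁⁴ + D₁·T₂⁴)/(D₁+D₂) = 8.473×10⁹ K⁴.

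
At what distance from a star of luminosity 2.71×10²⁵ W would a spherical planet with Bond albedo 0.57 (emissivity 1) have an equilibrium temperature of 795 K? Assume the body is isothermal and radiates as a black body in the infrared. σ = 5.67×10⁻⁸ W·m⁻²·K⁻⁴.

For an isothermal black-emitting sphere, (1−a)S·πr² = σ·4πr²·T⁴ ⇒ S = 4σT⁴/(1−a).
S = 4·5.67×10⁻⁸·(795)⁴/0.430 = 2.107×10⁵ W/m².
Flux falls as S = L/(4πd²), so d = √(L/(4πS)) = √(2.71×10²⁵/(4π·2.107×10⁵)).

d ≈ 3.20×10⁹ m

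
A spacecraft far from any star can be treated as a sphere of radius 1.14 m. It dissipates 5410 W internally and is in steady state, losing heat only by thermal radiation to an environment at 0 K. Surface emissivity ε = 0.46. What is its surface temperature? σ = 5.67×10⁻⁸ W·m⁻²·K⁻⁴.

T ≈ 336 K

Steady state: internal power = radiated power, P = εσA T⁴.
Radiating area A = 4πr² = 16.33 m².
T⁴ = P/(εσA) = 5410/(0.46·5.67×10⁻⁸·16.33) = 1.270×10¹⁰ K⁴.
T = (1.270×10¹⁰)^(1/4).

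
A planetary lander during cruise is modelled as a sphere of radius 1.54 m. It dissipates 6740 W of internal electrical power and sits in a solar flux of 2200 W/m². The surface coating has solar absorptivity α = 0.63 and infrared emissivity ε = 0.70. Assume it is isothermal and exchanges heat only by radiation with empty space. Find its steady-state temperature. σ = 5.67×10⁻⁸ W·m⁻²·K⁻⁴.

T ≈ 347 K

At steady state, absorbed solar power + internal power = radiated power.
Absorbed: α·S·A_cross = 0.63·2200·7.451 = 10330 W (cross-section πr²).
Total input = 10330 + 6740 = 17070 W.
Radiated: εσ·A_surf·T⁴ with A_surf = 4πr² = 29.80 m².
T⁴ = 17070/(0.70·5.67×10⁻⁸·29.80) = 1.443×10¹⁰ K⁴.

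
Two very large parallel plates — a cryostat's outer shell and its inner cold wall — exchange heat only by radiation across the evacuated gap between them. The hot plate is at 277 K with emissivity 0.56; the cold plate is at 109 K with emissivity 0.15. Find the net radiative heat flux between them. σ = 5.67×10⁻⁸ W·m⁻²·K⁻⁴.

For two infinite grey parallel plates, q = σ(T₁⁴ − T₂⁴)/(1/ε₁ + 1/ε₂ − 1).
T₁⁴ − T₂⁴ = 5.887×10⁹ − 1.412×10⁸ = 5.746×10⁹ K⁴.
1/ε₁ + 1/ε₂ − 1 = 1.786 + 6.667 − 1 = 7.452.
q = 5.67×10⁻⁸ × 5.746×10⁹ / 7.452.

q ≈ 43.7 W/m²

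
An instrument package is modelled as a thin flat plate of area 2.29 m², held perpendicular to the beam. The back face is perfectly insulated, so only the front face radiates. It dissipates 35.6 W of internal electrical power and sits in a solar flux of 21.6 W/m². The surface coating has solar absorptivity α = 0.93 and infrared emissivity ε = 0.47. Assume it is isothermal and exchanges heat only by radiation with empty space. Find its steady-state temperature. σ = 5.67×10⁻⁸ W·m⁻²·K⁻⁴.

At steady state, absorbed solar power + internal power = radiated power.
Absorbed: α·S·A_cross = 0.93·21.6·2.290 = 46.00 W (cross-section A).
Total input = 46.00 + 35.6 = 81.60 W.
Radiated: εσ·A_surf·T⁴ with A_surf = A = 2.290 m².
T⁴ = 81.60/(0.47·5.67×10⁻⁸·2.290) = 1.337×10⁹ K⁴.

T ≈ 191 K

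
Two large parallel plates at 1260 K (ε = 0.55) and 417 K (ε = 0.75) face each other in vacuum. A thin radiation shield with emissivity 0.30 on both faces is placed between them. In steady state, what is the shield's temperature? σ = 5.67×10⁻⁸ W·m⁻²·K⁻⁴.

In steady state the net flux on the hot side equals that on the cold side.
σ(T₁⁴−T_s⁴)/D₁ = σ(T_s⁴−T₂⁴)/D₂, with D₁ = 1/ε₁+1/ε_s−1 = 4.152, D₂ = 1/ε_s+1/ε₂−1 = 3.667.
Solve for T_s⁴: T_s⁴ = (D₂·T₁⁴ + D₁·T₂⁴)/(D₁+D₂) = 1.198×10¹² K⁴.

T_s ≈ 1050 K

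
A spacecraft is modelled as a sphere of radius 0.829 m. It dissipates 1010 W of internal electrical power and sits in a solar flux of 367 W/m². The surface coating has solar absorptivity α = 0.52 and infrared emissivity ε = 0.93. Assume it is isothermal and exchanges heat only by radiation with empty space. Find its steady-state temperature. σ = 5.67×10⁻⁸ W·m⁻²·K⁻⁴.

T ≈ 236 K

At steady state, absorbed solar power + internal power = radiated power.
Absorbed: α·S·A_cross = 0.52·367·2.159 = 412.0 W (cross-section πr²).
Total input = 412.0 + 1010 = 1422 W.
Radiated: εσ·A_surf·T⁴ with A_surf = 4πr² = 8.636 m².
T⁴ = 1422/(0.93·5.67×10⁻⁸·8.636) = 3.123×10⁹ K⁴.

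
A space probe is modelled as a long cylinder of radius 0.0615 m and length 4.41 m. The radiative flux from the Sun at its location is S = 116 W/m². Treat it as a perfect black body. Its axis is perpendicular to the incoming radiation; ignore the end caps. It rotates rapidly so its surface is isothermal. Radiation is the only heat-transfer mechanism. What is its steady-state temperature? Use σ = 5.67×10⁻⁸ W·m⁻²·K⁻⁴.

T ≈ 160 K

At equilibrium, absorbed power = emitted power.
Absorbing cross-section = 2rL = 0.5424 m²; emitting surface = 2πrL = 1.704 m² (ratio π).
S·A_cross = εσ·A_surf·T⁴  ⇒  T⁴ = S/(πσ).
T⁴ = 1.00·116/(π·5.67×10⁻⁸) = 6.512×10⁸ K⁴.
T = (6.512×10⁸)^(1/4).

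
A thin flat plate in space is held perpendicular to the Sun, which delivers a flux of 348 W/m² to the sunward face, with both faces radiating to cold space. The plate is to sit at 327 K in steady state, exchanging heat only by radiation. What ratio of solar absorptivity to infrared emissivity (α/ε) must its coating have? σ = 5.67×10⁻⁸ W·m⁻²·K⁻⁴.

Balance: αS·A = εσ·2A·T⁴ ⇒ α/ε = 2σT⁴/S.
α/ε = 2·5.67×10⁻⁸·(327)⁴/348 = 2·5.67×10⁻⁸·1.143×10¹⁰/348.

α/ε ≈ 3.73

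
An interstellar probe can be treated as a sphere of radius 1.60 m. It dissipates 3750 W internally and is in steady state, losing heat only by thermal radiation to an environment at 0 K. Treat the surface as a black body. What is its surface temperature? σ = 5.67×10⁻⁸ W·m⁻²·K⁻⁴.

T ≈ 213 K

Steady state: internal power = radiated power, P = εσA T⁴.
Radiating area A = 4πr² = 32.17 m².
T⁴ = P/(εσA) = 3750/(1.0·5.67×10⁻⁸·32.17) = 2.056×10⁹ K⁴.
T = (2.056×10⁹)^(1/4).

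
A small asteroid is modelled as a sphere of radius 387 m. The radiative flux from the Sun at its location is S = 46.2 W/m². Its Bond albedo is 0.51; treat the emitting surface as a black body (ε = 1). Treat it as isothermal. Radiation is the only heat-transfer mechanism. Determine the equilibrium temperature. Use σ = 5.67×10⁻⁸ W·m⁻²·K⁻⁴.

At equilibrium, absorbed power = emitted power.
Absorbing cross-section = πr² = 4.705×10⁵ m²; emitting surface = 4πr² = 1.882×10⁶ m² (ratio 4).
(1−a)S·A_cross = εσ·A_surf·T⁴  ⇒  T⁴ = (1−a)S/(4σ).
T⁴ = 0.490·46.2/(4·5.67×10⁻⁸) = 9.981×10⁷ K⁴.
T = (9.981×10⁷)^(1/4).

T ≈ 100 K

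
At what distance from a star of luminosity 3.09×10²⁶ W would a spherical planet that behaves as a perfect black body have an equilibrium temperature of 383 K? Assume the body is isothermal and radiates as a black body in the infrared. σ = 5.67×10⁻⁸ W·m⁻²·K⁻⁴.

For an isothermal black-emitting sphere, (1−a)S·πr² = σ·4πr²·T⁴ ⇒ S = 4σT⁴/(1−a).
S = 4·5.67×10⁻⁸·(383)⁴/1.00 = 4880 W/m².
Flux falls as S = L/(4πd²), so d = √(L/(4πS)) = √(3.09×10²⁶/(4π·4880)).

d ≈ 7.10×10¹⁰ m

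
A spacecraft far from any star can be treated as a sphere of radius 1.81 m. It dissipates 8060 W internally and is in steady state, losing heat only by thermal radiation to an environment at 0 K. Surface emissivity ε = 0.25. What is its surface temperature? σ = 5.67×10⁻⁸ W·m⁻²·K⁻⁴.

Steady state: internal power = radiated power, P = εσA T⁴.
Radiating area A = 4πr² = 41.17 m².
T⁴ = P/(εσA) = 8060/(0.25·5.67×10⁻⁸·41.17) = 1.381×10¹⁰ K⁴.
T = (1.381×10¹⁰)^(1/4).

T ≈ 343 K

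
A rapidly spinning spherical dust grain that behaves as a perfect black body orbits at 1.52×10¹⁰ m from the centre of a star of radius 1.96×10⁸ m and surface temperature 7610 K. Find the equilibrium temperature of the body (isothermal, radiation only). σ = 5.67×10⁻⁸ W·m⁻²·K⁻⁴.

T ≈ 611 K

The star's surface emits σT_*⁴; at distance d the flux is S = σT_*⁴(R_*/d)².
S = 5.67×10⁻⁸·(7610)⁴·(1.96×10⁸/1.52×10¹⁰)² = 31620 W/m².
For an isothermal sphere T⁴ = (1−a)S/(4σ) = 1.394×10¹¹ K⁴.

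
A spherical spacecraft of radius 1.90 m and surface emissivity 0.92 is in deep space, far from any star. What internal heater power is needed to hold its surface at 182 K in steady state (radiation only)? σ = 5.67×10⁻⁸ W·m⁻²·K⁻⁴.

P ≈ 2600 W

P = εσ·4πr²·T⁴.
4πr² = 45.36 m²; T⁴ = 1.097×10⁹ K⁴.
P = 0.92·5.67×10⁻⁸·45.36·1.097×10⁹.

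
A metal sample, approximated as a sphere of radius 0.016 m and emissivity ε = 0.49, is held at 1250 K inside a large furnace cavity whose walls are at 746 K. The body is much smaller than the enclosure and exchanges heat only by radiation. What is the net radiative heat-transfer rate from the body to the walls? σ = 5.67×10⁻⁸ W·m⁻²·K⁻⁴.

P_net ≈ 191 W

For a small grey body in a large enclosure: P_net = εσA(T_body⁴ − T_wall⁴).
A = 4πr² = 0.003217 m²; T_body⁴ − T_wall⁴ = 2.441×10¹² − 3.097×10¹¹ = 2.132×10¹² K⁴.
|P_net| = 0.49·5.67×10⁻⁸·0.003217·2.132×10¹².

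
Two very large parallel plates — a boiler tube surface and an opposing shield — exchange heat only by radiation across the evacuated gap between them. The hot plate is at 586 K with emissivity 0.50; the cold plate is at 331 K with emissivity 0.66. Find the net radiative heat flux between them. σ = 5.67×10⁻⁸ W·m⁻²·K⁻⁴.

For two infinite grey parallel plates, q = σ(T₁⁴ − T₂⁴)/(1/ε₁ + 1/ε₂ − 1).
T₁⁴ − T₂⁴ = 1.179×10¹¹ − 1.200×10¹⁰ = 1.059×10¹¹ K⁴.
1/ε₁ + 1/ε₂ − 1 = 2.000 + 1.515 − 1 = 2.515.
q = 5.67×10⁻⁸ × 1.059×10¹¹ / 2.515.

q ≈ 2390 W/m²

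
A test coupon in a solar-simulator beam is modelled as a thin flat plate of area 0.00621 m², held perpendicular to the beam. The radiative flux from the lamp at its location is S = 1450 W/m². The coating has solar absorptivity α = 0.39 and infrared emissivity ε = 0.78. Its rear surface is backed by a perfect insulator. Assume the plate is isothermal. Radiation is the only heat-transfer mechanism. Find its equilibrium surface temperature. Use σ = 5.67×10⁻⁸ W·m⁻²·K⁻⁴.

At equilibrium, absorbed power = emitted power.
Absorbing cross-section = A = 0.006210 m²; emitting surface = A = 0.006210 m² (ratio 1).
αS·A_cross = εσ·A_surf·T⁴  ⇒  T⁴ = αS/(ε·1σ).
T⁴ = 0.390·1450/(0.78·1·5.67×10⁻⁸) = 1.279×10¹⁰ K⁴.
T = (1.279×10¹⁰)^(1/4).

T ≈ 336 K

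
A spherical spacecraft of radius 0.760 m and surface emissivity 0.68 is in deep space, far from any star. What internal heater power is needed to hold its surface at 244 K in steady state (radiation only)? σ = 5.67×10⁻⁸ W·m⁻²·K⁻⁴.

P = εσ·4πr²·T⁴.
4πr² = 7.258 m²; T⁴ = 3.545×10⁹ K⁴.
P = 0.68·5.67×10⁻⁸·7.258·3.545×10⁹.

P ≈ 992 W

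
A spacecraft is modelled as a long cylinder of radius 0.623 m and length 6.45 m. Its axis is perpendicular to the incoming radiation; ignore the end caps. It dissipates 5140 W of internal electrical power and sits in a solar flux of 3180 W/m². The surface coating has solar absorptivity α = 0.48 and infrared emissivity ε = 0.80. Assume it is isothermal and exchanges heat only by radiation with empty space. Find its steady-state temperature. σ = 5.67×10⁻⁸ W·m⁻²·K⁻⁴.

At steady state, absorbed solar power + internal power = radiated power.
Absorbed: α·S·A_cross = 0.48·3180·8.037 = 12270 W (cross-section 2rL).
Total input = 12270 + 5140 = 17410 W.
Radiated: εσ·A_surf·T⁴ with A_surf = 2πrL = 25.25 m².
T⁴ = 17410/(0.80·5.67×10⁻⁸·25.25) = 1.520×10¹⁰ K⁴.

T ≈ 351 K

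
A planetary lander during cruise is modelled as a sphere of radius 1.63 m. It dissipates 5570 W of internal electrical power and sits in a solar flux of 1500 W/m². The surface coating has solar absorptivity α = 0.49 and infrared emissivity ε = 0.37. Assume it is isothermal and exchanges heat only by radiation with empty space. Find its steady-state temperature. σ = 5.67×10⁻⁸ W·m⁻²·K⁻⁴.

At steady state, absorbed solar power + internal power = radiated power.
Absorbed: α·S·A_cross = 0.49·1500·8.347 = 6135 W (cross-section πr²).
Total input = 6135 + 5570 = 11700 W.
Radiated: εσ·A_surf·T⁴ with A_surf = 4πr² = 33.39 m².
T⁴ = 11700/(0.37·5.67×10⁻⁸·33.39) = 1.671×10¹⁰ K⁴.

T ≈ 360 K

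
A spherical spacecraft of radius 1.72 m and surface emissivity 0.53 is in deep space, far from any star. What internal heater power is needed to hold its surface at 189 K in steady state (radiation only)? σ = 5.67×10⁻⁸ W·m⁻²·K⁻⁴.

P ≈ 1430 W

P = εσ·4πr²·T⁴.
4πr² = 37.18 m²; T⁴ = 1.276×10⁹ K⁴.
P = 0.53·5.67×10⁻⁸·37.18·1.276×10⁹.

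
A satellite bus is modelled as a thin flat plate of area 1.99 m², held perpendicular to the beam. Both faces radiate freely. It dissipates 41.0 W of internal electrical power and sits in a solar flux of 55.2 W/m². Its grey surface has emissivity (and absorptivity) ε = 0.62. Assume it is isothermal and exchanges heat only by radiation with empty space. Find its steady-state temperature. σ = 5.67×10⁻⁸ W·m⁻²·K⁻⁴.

T ≈ 167 K

At steady state, absorbed solar power + internal power = radiated power.
Absorbed: α·S·A_cross = 0.62·55.2·1.990 = 68.11 W (cross-section A).
Total input = 68.11 + 41.0 = 109.1 W.
Radiated: εσ·A_surf·T⁴ with A_surf = 2A = 3.980 m².
T⁴ = 109.1/(0.62·5.67×10⁻⁸·3.980) = 7.798×10⁸ K⁴.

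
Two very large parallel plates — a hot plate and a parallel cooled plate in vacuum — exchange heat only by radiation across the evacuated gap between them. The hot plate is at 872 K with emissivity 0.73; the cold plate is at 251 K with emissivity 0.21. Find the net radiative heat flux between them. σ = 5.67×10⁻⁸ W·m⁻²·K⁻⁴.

q ≈ 6340 W/m²

For two infinite grey parallel plates, q = σ(T₁⁴ − T₂⁴)/(1/ε₁ + 1/ε₂ − 1).
T₁⁴ − T₂⁴ = 5.782×10¹¹ − 3.969×10⁹ = 5.742×10¹¹ K⁴.
1/ε₁ + 1/ε₂ − 1 = 1.370 + 4.762 − 1 = 5.132.
q = 5.67×10⁻⁸ × 5.742×10¹¹ / 5.132.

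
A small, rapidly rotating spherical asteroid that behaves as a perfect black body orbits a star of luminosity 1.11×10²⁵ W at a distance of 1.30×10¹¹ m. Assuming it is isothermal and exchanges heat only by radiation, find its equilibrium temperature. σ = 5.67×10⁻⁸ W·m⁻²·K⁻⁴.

T ≈ 123 K

First find the stellar flux at distance d: S = L/(4πd²) = 1.11×10²⁵/(4π·(1.30×10¹¹)²) = 52.27 W/m².
For an isothermal sphere, absorbed (1−a)S·πr² = emitted σ·4πr²·T⁴, so T⁴ = (1−a)S/(4σ).
T⁴ = 1.00·52.27/(4·5.67×10⁻⁸) = 2.305×10⁸ K⁴.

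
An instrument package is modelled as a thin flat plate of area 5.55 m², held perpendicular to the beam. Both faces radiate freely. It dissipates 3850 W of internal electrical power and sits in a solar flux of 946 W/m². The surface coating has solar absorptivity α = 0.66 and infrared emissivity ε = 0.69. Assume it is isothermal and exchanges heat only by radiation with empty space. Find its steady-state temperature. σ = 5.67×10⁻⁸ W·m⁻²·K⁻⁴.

T ≈ 360 K

At steady state, absorbed solar power + internal power = radiated power.
Absorbed: α·S·A_cross = 0.66·946·5.550 = 3465 W (cross-section A).
Total input = 3465 + 3850 = 7315 W.
Radiated: εσ·A_surf·T⁴ with A_surf = 2A = 11.10 m².
T⁴ = 7315/(0.69·5.67×10⁻⁸·11.10) = 1.684×10¹⁰ K⁴.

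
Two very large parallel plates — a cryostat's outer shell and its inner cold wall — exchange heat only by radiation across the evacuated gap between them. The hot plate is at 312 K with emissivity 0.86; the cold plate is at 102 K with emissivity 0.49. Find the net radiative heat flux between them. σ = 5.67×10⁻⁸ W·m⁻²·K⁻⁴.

For two infinite grey parallel plates, q = σ(T₁⁴ − T₂⁴)/(1/ε₁ + 1/ε₂ − 1).
T₁⁴ − T₂⁴ = 9.476×10⁹ − 1.082×10⁸ = 9.368×10⁹ K⁴.
1/ε₁ + 1/ε₂ − 1 = 1.163 + 2.041 − 1 = 2.204.
q = 5.67×10⁻⁸ × 9.368×10⁹ / 2.204.

q ≈ 241 W/m²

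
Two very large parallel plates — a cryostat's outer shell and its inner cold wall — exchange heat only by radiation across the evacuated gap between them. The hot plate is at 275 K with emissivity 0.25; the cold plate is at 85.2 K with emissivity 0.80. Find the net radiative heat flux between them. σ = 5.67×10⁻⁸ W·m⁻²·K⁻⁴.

For two infinite grey parallel plates, q = σ(T₁⁴ − T₂⁴)/(1/ε₁ + 1/ε₂ − 1).
T₁⁴ − T₂⁴ = 5.719×10⁹ − 5.269×10⁷ = 5.666×10⁹ K⁴.
1/ε₁ + 1/ε₂ − 1 = 4.000 + 1.250 − 1 = 4.250.
q = 5.67×10⁻⁸ × 5.666×10⁹ / 4.250.

q ≈ 75.6 W/m²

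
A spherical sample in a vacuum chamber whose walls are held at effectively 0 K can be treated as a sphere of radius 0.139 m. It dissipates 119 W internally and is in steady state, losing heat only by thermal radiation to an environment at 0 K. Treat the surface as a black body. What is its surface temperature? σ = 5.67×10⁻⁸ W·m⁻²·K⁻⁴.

T ≈ 305 K

Steady state: internal power = radiated power, P = εσA T⁴.
Radiating area A = 4πr² = 0.2428 m².
T⁴ = P/(εσA) = 119/(1.0·5.67×10⁻⁸·0.2428) = 8.644×10⁹ K⁴.
T = (8.644×10⁹)^(1/4).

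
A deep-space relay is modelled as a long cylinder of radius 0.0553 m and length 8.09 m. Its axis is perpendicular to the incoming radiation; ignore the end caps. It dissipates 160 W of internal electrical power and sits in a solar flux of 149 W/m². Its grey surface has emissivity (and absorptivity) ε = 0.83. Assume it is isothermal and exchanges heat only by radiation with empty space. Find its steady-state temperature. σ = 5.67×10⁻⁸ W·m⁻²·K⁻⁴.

At steady state, absorbed solar power + internal power = radiated power.
Absorbed: α·S·A_cross = 0.83·149·0.8948 = 110.7 W (cross-section 2rL).
Total input = 110.7 + 160 = 270.7 W.
Radiated: εσ·A_surf·T⁴ with A_surf = 2πrL = 2.811 m².
T⁴ = 270.7/(0.83·5.67×10⁻⁸·2.811) = 2.046×10⁹ K⁴.

T ≈ 213 K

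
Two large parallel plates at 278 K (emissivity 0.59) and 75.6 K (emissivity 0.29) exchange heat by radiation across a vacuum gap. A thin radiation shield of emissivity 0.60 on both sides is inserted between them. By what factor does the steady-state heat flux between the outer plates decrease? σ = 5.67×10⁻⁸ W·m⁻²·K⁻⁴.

Without shield: q₀ = σΔ(T⁴)/(1/ε₁+1/ε₂−1) with denominator 4.143.
With shield the two gaps are in series; the resistances add: (1/ε₁+1/ε_s−1)+(1/ε_s+1/ε₂−1) = 2.362+4.115 = 6.477.
Heat-flux ratio q₀/q = 6.477/4.143.

factor ≈ 1.56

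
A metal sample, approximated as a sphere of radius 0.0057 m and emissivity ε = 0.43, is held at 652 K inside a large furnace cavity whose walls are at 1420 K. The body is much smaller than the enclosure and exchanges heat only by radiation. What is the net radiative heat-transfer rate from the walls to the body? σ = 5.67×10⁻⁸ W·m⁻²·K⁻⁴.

For a small grey body in a large enclosure: P_net = εσA(T_body⁴ − T_wall⁴).
A = 4πr² = 4.083×10⁻⁴ m²; T_body⁴ − T_wall⁴ = 1.807×10¹¹ − 4.066×10¹² = -3.885×10¹² K⁴.
|P_net| = 0.43·5.67×10⁻⁸·4.083×10⁻⁴·3.885×10¹².

P_net ≈ 38.7 W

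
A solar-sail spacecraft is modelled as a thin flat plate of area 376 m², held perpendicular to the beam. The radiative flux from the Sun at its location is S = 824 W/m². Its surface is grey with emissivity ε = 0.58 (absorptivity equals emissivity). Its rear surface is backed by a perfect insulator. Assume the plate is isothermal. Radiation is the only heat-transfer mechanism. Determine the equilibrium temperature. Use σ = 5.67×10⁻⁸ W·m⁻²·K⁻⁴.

At equilibrium, absorbed power = emitted power.
Absorbing cross-section = A = 376.0 m²; emitting surface = A = 376.0 m² (ratio 1).
εS·A_cross = εσ·A_surf·T⁴  ⇒  T⁴ = S/(1σ)   (ε cancels).
T⁴ = 824/(1·5.67×10⁻⁸) = 1.453×10¹⁰ K⁴.
T = (1.453×10¹⁰)^(1/4).

T ≈ 347 K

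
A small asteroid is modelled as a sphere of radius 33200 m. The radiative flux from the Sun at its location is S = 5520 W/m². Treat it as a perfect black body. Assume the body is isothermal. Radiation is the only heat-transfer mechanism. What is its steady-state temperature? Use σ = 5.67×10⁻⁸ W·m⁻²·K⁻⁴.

At equilibrium, absorbed power = emitted power.
Absorbing cross-section = πr² = 3.463×10⁹ m²; emitting surface = 4πr² = 1.385×10¹⁰ m² (ratio 4).
S·A_cross = εσ·A_surf·T⁴  ⇒  T⁴ = S/(4σ).
T⁴ = 1.00·5520/(4·5.67×10⁻⁸) = 2.434×10¹⁰ K⁴.
T = (2.434×10¹⁰)^(1/4).

T ≈ 395 K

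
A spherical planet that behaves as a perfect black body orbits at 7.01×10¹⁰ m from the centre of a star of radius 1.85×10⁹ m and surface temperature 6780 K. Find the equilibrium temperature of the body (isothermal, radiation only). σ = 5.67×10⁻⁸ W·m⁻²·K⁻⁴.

The star's surface emits σT_*⁴; at distance d the flux is S = σT_*⁴(R_*/d)².
S = 5.67×10⁻⁸·(6780)⁴·(1.85×10⁹/7.01×10¹⁰)² = 83450 W/m².
For an isothermal sphere T⁴ = (1−a)S/(4σ) = 3.679×10¹¹ K⁴.

T ≈ 779 K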